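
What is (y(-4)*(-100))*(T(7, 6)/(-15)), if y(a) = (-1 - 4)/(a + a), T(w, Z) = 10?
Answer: 125/3 ≈ 41.667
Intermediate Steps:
y(a) = -5/(2*a) (y(a) = -5*1/(2*a) = -5/(2*a))
(y(-4)*(-100))*(T(7, 6)/(-15)) = (-5/2/(-4)*(-100))*(10/(-15)) = (-5/2*(-¼)*(-100))*(10*(-1/15)) = ((5/8)*(-100))*(-⅔) = -125/2*(-⅔) = 125/3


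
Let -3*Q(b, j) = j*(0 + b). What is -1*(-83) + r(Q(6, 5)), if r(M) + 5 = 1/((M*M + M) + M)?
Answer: 6241/80 ≈ 78.012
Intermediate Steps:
Q(b, j) = -b*j/3 (Q(b, j) = -j*(0 + b)/3 = -j*b/3 = -b*j/3)
r(M) = -5 + 1/(M**2 + 2*M) (r(M) = -5 + 1/((M*M + M) + M) = -5 + 1/((M**2 + M) + M) = -5 + 1/((M + M**2) + M) = -5 + 1/(M**2 + 2*M))
-1*(-83) + r(Q(6, 5)) = -1*(-83) + (1 - (-10)*6*5/3 - 5*(-1/3*6*5)**2)/(((-1/3*6*5))*(2 - 1/3*6*5)) = 83 + (1 - 10*(-10) - 5*(-10)**2)/((-10)*(2 - 10)) = 83 - 1/10*(1 + 100 - 5*100)/(-8) = 83 - 1/10*(-1/8)*(1 + 100 - 500) = 83 - 1/10*(-1/8)*(-399) = 83 - 399/80 = 6241/80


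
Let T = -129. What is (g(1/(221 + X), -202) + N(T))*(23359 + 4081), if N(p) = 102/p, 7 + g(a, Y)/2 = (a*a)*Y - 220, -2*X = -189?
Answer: -213661724749760/17120923 ≈ -1.2480e+7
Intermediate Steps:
X = 189/2 (X = -½*(-189) = 189/2 ≈ 94.500)
g(a, Y) = -454 + 2*Y*a² (g(a, Y) = -14 + 2*((a*a)*Y - 220) = -14 + 2*(a²*Y - 220) = -14 + 2*(Y*a² - 220) = -14 + 2*(-220 + Y*a²) = -14 + (-440 + 2*Y*a²) = -454 + 2*Y*a²)
(g(1/(221 + X), -202) + N(T))*(23359 + 4081) = ((-454 + 2*(-202)*(1/(221 + 189/2))²) + 102/(-129))*(23359 + 4081) = ((-454 + 2*(-202)*(1/(631/2))²) + 102*(-1/129))*27440 = ((-454 + 2*(-202)*(2/631)²) - 34/43)*27440 = ((-454 + 2*(-202)*(4/398161)) - 34/43)*27440 = ((-454 - 1616/398161) - 34/43)*27440 = (-180766710/398161 - 34/43)*27440 = -7786506004/17120923*27440 = -213661724749760/17120923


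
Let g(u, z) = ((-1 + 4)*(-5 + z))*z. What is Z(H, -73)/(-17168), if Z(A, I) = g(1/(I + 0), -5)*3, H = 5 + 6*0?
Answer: -225/8584 ≈ -0.026212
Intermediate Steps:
g(u, z) = z*(-15 + 3*z) (g(u, z) = (3*(-5 + z))*z = (-15 + 3*z)*z = z*(-15 + 3*z))
H = 5 (H = 5 + 0 = 5)
Z(A, I) = 450 (Z(A, I) = (3*(-5)*(-5 - 5))*3 = (3*(-5)*(-10))*3 = 150*3 = 450)
Z(H, -73)/(-17168) = 450/(-17168) = 450*(-1/17168) = -225/8584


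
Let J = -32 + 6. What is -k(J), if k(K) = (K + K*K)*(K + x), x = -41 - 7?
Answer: 48100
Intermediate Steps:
x = -48
J = -26
k(K) = (-48 + K)*(K + K**2) (k(K) = (K + K*K)*(K - 48) = (K + K**2)*(-48 + K) = (-48 + K)*(K + K**2))
-k(J) = -(-26)*(-48 + (-26)**2 - 47*(-26)) = -(-26)*(-48 + 676 + 1222) = -(-26)*1850 = -1*(-48100) = 48100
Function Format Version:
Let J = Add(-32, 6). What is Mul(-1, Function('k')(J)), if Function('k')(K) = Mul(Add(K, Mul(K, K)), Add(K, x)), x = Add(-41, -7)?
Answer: 48100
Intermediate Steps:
x = -48
J = -26
Function('k')(K) = Mul(Add(-48, K), Add(K, Pow(K, 2))) (Function('k')(K) = Mul(Add(K, Mul(K, K)), Add(K, -48)) = Mul(Add(K, Pow(K, 2)), Add(-48, K)) = Mul(Add(-48, K), Add(K, Pow(K, 2))))
Mul(-1, Function('k')(J)) = Mul(-1, Mul(-26, Add(-48, Pow(-26, 2), Mul(-47, -26)))) = Mul(-1, Mul(-26, Add(-48, 676, 1222))) = Mul(-1, Mul(-26, 1850)) = Mul(-1, -48100) = 48100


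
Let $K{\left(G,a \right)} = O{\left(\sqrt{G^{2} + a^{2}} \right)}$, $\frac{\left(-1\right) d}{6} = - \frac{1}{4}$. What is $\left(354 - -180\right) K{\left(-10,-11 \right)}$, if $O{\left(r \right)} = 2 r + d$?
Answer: $801 + 1068 \sqrt{221} \approx 16678.0$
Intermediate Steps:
$d = \frac{3}{2}$ ($d = - 6 \left(- \frac{1}{4}\right) = - 6 \left(\left(-1\right) \frac{1}{4}\right) = \left(-6\right) \left(- \frac{1}{4}\right) = \frac{3}{2} \approx 1.5$)
$O{\left(r \right)} = \frac{3}{2} + 2 r$ ($O{\left(r \right)} = 2 r + \frac{3}{2} = \frac{3}{2} + 2 r$)
$K{\left(G,a \right)} = \frac{3}{2} + 2 \sqrt{G^{2} + a^{2}}$
$\left(354 - -180\right) K{\left(-10,-11 \right)} = \left(354 - -180\right) \left(\frac{3}{2} + 2 \sqrt{\left(-10\right)^{2} + \left(-11\right)^{2}}\right) = \left(354 + 180\right) \left(\frac{3}{2} + 2 \sqrt{100 + 121}\right) = 534 \left(\frac{3}{2} + 2 \sqrt{221}\right) = 801 + 1068 \sqrt{221}$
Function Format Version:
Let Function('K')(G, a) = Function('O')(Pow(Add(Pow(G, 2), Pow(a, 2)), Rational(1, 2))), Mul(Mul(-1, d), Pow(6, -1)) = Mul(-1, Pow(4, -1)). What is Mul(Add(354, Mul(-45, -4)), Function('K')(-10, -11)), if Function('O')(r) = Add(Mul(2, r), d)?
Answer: Add(801, Mul(1068, Pow(221, Rational(1, 2)))) ≈ 16678.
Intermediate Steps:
d = Rational(3, 2) (d = Mul(-6, Mul(-1, Pow(4, -1))) = Mul(-6, Mul(-1, Rational(1, 4))) = Mul(-6, Rational(-1, 4)) = Rational(3, 2) ≈ 1.5000)
Function('O')(r) = Add(Rational(3, 2), Mul(2, r)) (Function('O')(r) = Add(Mul(2, r), Rational(3, 2)) = Add(Rational(3, 2), Mul(2, r)))
Function('K')(G, a) = Add(Rational(3, 2), Mul(2, Pow(Add(Pow(G, 2), Pow(a, 2)), Rational(1, 2))))
Mul(Add(354, Mul(-45, -4)), Function('K')(-10, -11)) = Mul(Add(354, Mul(-45, -4)), Add(Rational(3, 2), Mul(2, Pow(Add(Pow(-10, 2), Pow(-11, 2)), Rational(1, 2))))) = Mul(Add(354, 180), Add(Rational(3, 2), Mul(2, Pow(Add(100, 121), Rational(1, 2))))) = Mul(534, Add(Rational(3, 2), Mul(2, Pow(221, Rational(1, 2))))) = Add(801, Mul(1068, Pow(221, Rational(1, 2))))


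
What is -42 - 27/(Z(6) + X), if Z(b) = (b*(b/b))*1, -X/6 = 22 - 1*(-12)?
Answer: -921/22 ≈ -41.864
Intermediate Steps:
X = -204 (X = -6*(22 - 1*(-12)) = -6*(22 + 12) = -6*34 = -204)
Z(b) = b (Z(b) = (b*1)*1 = b*1 = b)
-42 - 27/(Z(6) + X) = -42 - 27/(6 - 204) = -42 - 27/(-198) = -42 - 27*(-1/198) = -42 + 3/22 = -921/22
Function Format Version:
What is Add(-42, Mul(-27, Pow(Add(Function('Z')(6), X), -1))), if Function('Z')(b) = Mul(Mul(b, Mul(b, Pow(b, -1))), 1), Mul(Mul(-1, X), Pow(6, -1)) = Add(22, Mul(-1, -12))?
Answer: Rational(-921, 22) ≈ -41.864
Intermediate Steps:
X = -204 (X = Mul(-6, Add(22, Mul(-1, -12))) = Mul(-6, Add(22, 12)) = Mul(-6, 34) = -204)
Function('Z')(b) = b (Function('Z')(b) = Mul(Mul(b, 1), 1) = Mul(b, 1) = b)
Add(-42, Mul(-27, Pow(Add(Function('Z')(6), X), -1))) = Add(-42, Mul(-27, Pow(Add(6, -204), -1))) = Add(-42, Mul(-27, Pow(-198, -1))) = Add(-42, Mul(-27, Rational(-1, 198))) = Add(-42, Rational(3, 22)) = Rational(-921, 22)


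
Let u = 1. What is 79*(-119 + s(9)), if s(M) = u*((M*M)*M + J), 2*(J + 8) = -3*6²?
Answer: 43292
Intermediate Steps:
J = -62 (J = -8 + (-3*6²)/2 = -8 + (-3*36)/2 = -8 + (½)*(-108) = -8 - 54 = -62)
s(M) = -62 + M³ (s(M) = 1*((M*M)*M - 62) = 1*(M²*M - 62) = 1*(M³ - 62) = 1*(-62 + M³) = -62 + M³)
79*(-119 + s(9)) = 79*(-119 + (-62 + 9³)) = 79*(-119 + (-62 + 729)) = 79*(-119 + 667) = 79*548 = 43292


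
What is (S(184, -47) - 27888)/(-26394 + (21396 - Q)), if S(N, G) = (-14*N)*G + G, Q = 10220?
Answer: -93137/15218 ≈ -6.1202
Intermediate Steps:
S(N, G) = G - 14*G*N (S(N, G) = -14*G*N + G = G - 14*G*N)
(S(184, -47) - 27888)/(-26394 + (21396 - Q)) = (-47*(1 - 14*184) - 27888)/(-26394 + (21396 - 1*10220)) = (-47*(1 - 2576) - 27888)/(-26394 + (21396 - 10220)) = (-47*(-2575) - 27888)/(-26394 + 11176) = (121025 - 27888)/(-15218) = 93137*(-1/15218) = -93137/15218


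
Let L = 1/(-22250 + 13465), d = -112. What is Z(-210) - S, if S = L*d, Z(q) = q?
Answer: -263566/1255 ≈ -210.01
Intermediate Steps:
L = -1/8785 (L = 1/(-8785) = -1/8785 ≈ -0.00011383)
S = 16/1255 (S = -1/8785*(-112) = 16/1255 ≈ 0.012749)
Z(-210) - S = -210 - 1*16/1255 = -210 - 16/1255 = -263566/1255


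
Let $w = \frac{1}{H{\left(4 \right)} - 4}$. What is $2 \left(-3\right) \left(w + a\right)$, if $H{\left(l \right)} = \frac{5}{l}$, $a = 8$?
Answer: $- \frac{504}{11} \approx -45.818$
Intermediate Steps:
$w = - \frac{4}{11}$ ($w = \frac{1}{\frac{5}{4} - 4} = \frac{1}{- \frac{11}{4}} = - \frac{4}{11} \approx -0.36364$)
$2 \left(-3\right) \left(w + a\right) = 2 \left(-3\right) \left(- \frac{4}{11} + 8\right) = \left(-6\right) \frac{84}{11} = - \frac{504}{11}$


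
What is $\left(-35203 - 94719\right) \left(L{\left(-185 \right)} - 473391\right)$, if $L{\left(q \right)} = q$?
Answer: $61527941072$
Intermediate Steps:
$\left(-35203 - 94719\right) \left(L{\left(-185 \right)} - 473391\right) = \left(-35203 - 94719\right) \left(-185 - 473391\right) = \left(-129922\right) \left(-473576\right) = 61527941072$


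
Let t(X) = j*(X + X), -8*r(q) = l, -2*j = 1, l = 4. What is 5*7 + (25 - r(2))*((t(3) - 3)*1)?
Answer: -118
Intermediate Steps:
j = -½ (j = -½*1 = -½ ≈ -0.50000)
r(q) = -½ (r(q) = -⅛*4 = -½)
t(X) = -X (t(X) = -(X + X)/2 = -X)
5*7 + (25 - r(2))*((t(3) - 3)*1) = 5*7 + (25 - 1*(-½))*((-1*3 - 3)*1) = 35 + (25 + ½)*((-3 - 3)*1) = 35 + 51*(-6*1)/2 = 35 + (51/2)*(-6) = 35 - 153 = -118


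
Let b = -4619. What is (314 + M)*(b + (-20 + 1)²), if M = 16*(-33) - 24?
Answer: 1013404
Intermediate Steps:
M = -552 (M = -528 - 24 = -552)
(314 + M)*(b + (-20 + 1)²) = (314 - 552)*(-4619 + (-20 + 1)²) = -238*(-4619 + (-19)²) = -238*(-4619 + 361) = -238*(-4258) = 1013404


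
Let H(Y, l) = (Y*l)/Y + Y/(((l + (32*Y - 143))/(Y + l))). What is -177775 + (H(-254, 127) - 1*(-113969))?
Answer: -259317017/4072 ≈ -63683.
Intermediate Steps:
H(Y, l) = l + Y*(Y + l)/(-143 + l + 32*Y) (H(Y, l) = l + Y/(((l + (-143 + 32*Y))/(Y + l))) = l + Y/(((-143 + l + 32*Y)/(Y + l))) = l + Y*((Y + l)/(-143 + l + 32*Y)) = l + Y*(Y + l)/(-143 + l + 32*Y))
-177775 + (H(-254, 127) - 1*(-113969)) = -177775 + (((-254)**2 + 127**2 - 143*127 + 33*(-254)*127)/(-143 + 127 + 32*(-254)) - 1*(-113969)) = -177775 + ((64516 + 16129 - 18161 - 1064514)/(-143 + 127 - 8128) + 113969) = -177775 + (-1002030/(-8144) + 113969) = -177775 + (-1/8144*(-1002030) + 113969) = -177775 + (501015/4072 + 113969) = -177775 + 464582783/4072 = -259317017/4072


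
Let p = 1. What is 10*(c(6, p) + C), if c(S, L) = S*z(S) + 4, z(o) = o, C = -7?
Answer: 330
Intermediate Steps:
c(S, L) = 4 + S² (c(S, L) = S*S + 4 = S² + 4 = 4 + S²)
10*(c(6, p) + C) = 10*((4 + 6²) - 7) = 10*((4 + 36) - 7) = 10*(40 - 7) = 10*33 = 330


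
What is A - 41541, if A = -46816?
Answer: -88357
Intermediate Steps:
A - 41541 = -46816 - 41541 = -88357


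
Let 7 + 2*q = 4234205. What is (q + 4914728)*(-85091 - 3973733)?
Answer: -28540948191448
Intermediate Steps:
q = 2117099 (q = -7/2 + (½)*4234205 = -7/2 + 4234205/2 = 2117099)
(q + 4914728)*(-85091 - 3973733) = (2117099 + 4914728)*(-85091 - 3973733) = 7031827*(-4058824) = -28540948191448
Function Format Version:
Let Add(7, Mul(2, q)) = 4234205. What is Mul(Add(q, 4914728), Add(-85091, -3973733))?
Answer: -28540948191448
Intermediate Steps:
q = 2117099 (q = Add(Rational(-7, 2), Mul(Rational(1, 2), 4234205)) = Add(Rational(-7, 2), Rational(4234205, 2)) = 2117099)
Mul(Add(q, 4914728), Add(-85091, -3973733)) = Mul(Add(2117099, 4914728), Add(-85091, -3973733)) = Mul(7031827, -4058824) = -28540948191448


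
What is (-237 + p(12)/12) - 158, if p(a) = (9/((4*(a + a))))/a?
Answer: -606719/1536 ≈ -395.00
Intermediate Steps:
p(a) = 9/(8*a²) (p(a) = (9/((4*(2*a))))/a = (9/((8*a)))/a = (9*(1/(8*a)))/a = (9/(8*a))/a = 9/(8*a²))
(-237 + p(12)/12) - 158 = (-237 + ((9/8)/12²)/12) - 158 = (-237 + ((9/8)*(1/144))*(1/12)) - 158 = (-237 + (1/128)*(1/12)) - 158 = (-237 + 1/1536) - 158 = -364031/1536 - 158 = -606719/1536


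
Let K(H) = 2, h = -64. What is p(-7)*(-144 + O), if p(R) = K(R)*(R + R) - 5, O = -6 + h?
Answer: 7062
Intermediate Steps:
O = -70 (O = -6 - 64 = -70)
p(R) = -5 + 4*R (p(R) = 2*(R + R) - 5 = 2*(2*R) - 5 = 4*R - 5 = -5 + 4*R)
p(-7)*(-144 + O) = (-5 + 4*(-7))*(-144 - 70) = (-5 - 28)*(-214) = -33*(-214) = 7062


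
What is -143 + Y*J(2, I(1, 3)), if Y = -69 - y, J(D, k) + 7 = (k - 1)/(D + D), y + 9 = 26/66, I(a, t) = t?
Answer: 16471/66 ≈ 249.56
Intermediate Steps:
y = -284/33 (y = -9 + 26/66 = -9 + 26*(1/66) = -9 + 13/33 = -284/33 ≈ -8.6061)
J(D, k) = -7 + (-1 + k)/(2*D) (J(D, k) = -7 + (k - 1)/(D + D) = -7 + (-1 + k)/((2*D)) = -7 + (-1 + k)*(1/(2*D)) = -7 + (-1 + k)/(2*D))
Y = -1993/33 (Y = -69 - 1*(-284/33) = -69 + 284/33 = -1993/33 ≈ -60.394)
-143 + Y*J(2, I(1, 3)) = -143 - 1993*(-1 + 3 - 14*2)/(66*2) = -143 - 1993*(-1 + 3 - 28)/(66*2) = -143 - 1993*(-26)/(66*2) = -143 - 1993/33*(-13/2) = -143 + 25909/66 = 16471/66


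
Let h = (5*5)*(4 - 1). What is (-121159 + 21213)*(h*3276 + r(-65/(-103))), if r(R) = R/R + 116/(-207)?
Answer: -5083252660486/207 ≈ -2.4557e+10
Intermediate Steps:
h = 75 (h = 25*3 = 75)
r(R) = 91/207 (r(R) = 1 + 116*(-1/207) = 1 - 116/207 = 91/207)
(-121159 + 21213)*(h*3276 + r(-65/(-103))) = (-121159 + 21213)*(75*3276 + 91/207) = -99946*(245700 + 91/207) = -99946*50859991/207 = -5083252660486/207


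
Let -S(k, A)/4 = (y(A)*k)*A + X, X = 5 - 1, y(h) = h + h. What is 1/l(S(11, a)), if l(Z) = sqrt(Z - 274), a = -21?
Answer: -I*sqrt(39098)/39098 ≈ -0.0050573*I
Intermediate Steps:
y(h) = 2*h
X = 4
S(k, A) = -16 - 8*k*A**2 (S(k, A) = -4*(((2*A)*k)*A + 4) = -4*((2*A*k)*A + 4) = -4*(2*k*A**2 + 4) = -4*(4 + 2*k*A**2) = -16 - 8*k*A**2)
l(Z) = sqrt(-274 + Z)
1/l(S(11, a)) = 1/(sqrt(-274 + (-16 - 8*11*(-21)**2))) = 1/(sqrt(-274 + (-16 - 8*11*441))) = 1/(sqrt(-274 + (-16 - 38808))) = 1/(sqrt(-274 - 38824)) = 1/(sqrt(-39098)) = 1/(I*sqrt(39098)) = -I*sqrt(39098)/39098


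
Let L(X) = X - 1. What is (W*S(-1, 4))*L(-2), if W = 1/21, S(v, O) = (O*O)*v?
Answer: 16/7 ≈ 2.2857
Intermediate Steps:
L(X) = -1 + X
S(v, O) = v*O² (S(v, O) = O²*v = v*O²)
W = 1/21 ≈ 0.047619
(W*S(-1, 4))*L(-2) = ((-1*4²)/21)*(-1 - 2) = ((-1*16)/21)*(-3) = ((1/21)*(-16))*(-3) = -16/21*(-3) = 16/7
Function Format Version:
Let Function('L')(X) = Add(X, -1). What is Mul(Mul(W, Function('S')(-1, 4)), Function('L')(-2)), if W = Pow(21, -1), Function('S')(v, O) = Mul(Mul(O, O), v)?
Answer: Rational(16, 7) ≈ 2.2857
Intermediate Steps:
Function('L')(X) = Add(-1, X)
Function('S')(v, O) = Mul(v, Pow(O, 2)) (Function('S')(v, O) = Mul(Pow(O, 2), v) = Mul(v, Pow(O, 2)))
W = Rational(1, 21) ≈ 0.047619
Mul(Mul(W, Function('S')(-1, 4)), Function('L')(-2)) = Mul(Mul(Rational(1, 21), Mul(-1, Pow(4, 2))), Add(-1, -2)) = Mul(Mul(Rational(1, 21), Mul(-1, 16)), -3) = Mul(Mul(Rational(1, 21), -16), -3) = Mul(Rational(-16, 21), -3) = Rational(16, 7)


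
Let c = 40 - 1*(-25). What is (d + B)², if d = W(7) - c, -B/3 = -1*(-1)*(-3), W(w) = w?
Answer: 2401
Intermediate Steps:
c = 65 (c = 40 + 25 = 65)
B = 9 (B = -3*(-1*(-1))*(-3) = -3*(-3) = 9)
d = -58 (d = 7 - 1*65 = 7 - 65 = -58)
(d + B)² = (-58 + 9)² = (-49)² = 2401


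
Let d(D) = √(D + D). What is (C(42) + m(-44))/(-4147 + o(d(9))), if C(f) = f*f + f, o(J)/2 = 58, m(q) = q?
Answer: -1762/4031 ≈ -0.43711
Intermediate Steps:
d(D) = √2*√D (d(D) = √(2*D) = √2*√D)
o(J) = 116 (o(J) = 2*58 = 116)
C(f) = f + f² (C(f) = f² + f = f + f²)
(C(42) + m(-44))/(-4147 + o(d(9))) = (42*(1 + 42) - 44)/(-4147 + 116) = (42*43 - 44)/(-4031) = (1806 - 44)*(-1/4031) = 1762*(-1/4031) = -1762/4031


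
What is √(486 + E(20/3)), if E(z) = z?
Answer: √4434/3 ≈ 22.196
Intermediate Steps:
√(486 + E(20/3)) = √(486 + 20/3) = √(1478/3) = √4434/3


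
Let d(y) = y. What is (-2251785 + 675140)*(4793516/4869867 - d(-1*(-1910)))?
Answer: 14657520608336830/4869867 ≈ 3.0098e+9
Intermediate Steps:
(-2251785 + 675140)*(4793516/4869867 - d(-1*(-1910))) = (-2251785 + 675140)*(4793516/4869867 - (-1)*(-1910)) = -1576645*(4793516*(1/4869867) - 1*1910) = -1576645*(4793516/4869867 - 1910) = -1576645*(-9296652454/4869867) = 14657520608336830/4869867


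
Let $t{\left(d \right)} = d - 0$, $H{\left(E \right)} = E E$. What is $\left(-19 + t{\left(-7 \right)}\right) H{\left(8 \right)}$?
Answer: $-1664$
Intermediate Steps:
$H{\left(E \right)} = E^{2}$
$t{\left(d \right)} = d$ ($t{\left(d \right)} = d + 0 = d$)
$\left(-19 + t{\left(-7 \right)}\right) H{\left(8 \right)} = \left(-19 - 7\right) 8^{2} = \left(-26\right) 64 = -1664$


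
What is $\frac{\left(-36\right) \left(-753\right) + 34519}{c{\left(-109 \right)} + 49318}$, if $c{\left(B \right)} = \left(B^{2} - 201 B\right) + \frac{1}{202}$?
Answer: $\frac{12448654}{16787817} \approx 0.74153$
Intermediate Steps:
$c{\left(B \right)} = \frac{1}{202} + B^{2} - 201 B$ ($c{\left(B \right)} = \left(B^{2} - 201 B\right) + \frac{1}{202} = \frac{1}{202} + B^{2} - 201 B$)
$\frac{\left(-36\right) \left(-753\right) + 34519}{c{\left(-109 \right)} + 49318} = \frac{\left(-36\right) \left(-753\right) + 34519}{\left(\frac{1}{202} + \left(-109\right)^{2} - -21909\right) + 49318} = \frac{27108 + 34519}{\left(\frac{1}{202} + 11881 + 21909\right) + 49318} = \frac{61627}{\frac{6825581}{202} + 49318} = \frac{61627}{\frac{16787817}{202}} = 61627 \cdot \frac{202}{16787817} = \frac{12448654}{16787817}$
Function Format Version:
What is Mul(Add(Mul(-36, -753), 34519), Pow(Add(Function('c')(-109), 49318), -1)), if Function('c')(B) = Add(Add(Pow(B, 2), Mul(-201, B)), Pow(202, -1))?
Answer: Rational(12448654, 16787817) ≈ 0.74153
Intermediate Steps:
Function('c')(B) = Add(Rational(1, 202), Pow(B, 2), Mul(-201, B)) (Function('c')(B) = Add(Add(Pow(B, 2), Mul(-201, B)), Rational(1, 202)) = Add(Rational(1, 202), Pow(B, 2), Mul(-201, B)))
Mul(Add(Mul(-36, -753), 34519), Pow(Add(Function('c')(-109), 49318), -1)) = Mul(Add(Mul(-36, -753), 34519), Pow(Add(Add(Rational(1, 202), Pow(-109, 2), Mul(-201, -109)), 49318), -1)) = Mul(Add(27108, 34519), Pow(Add(Add(Rational(1, 202), 11881, 21909), 49318), -1)) = Mul(61627, Pow(Add(Rational(6825581, 202), 49318), -1)) = Mul(61627, Pow(Rational(16787817, 202), -1)) = Mul(61627, Rational(202, 16787817)) = Rational(12448654, 16787817)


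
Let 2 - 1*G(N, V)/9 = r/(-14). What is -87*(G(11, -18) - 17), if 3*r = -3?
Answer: -435/14 ≈ -31.071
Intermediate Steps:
r = -1 (r = (⅓)*(-3) = -1)
G(N, V) = 243/14 (G(N, V) = 18 - (-9)/(-14) = 18 - (-9)*(-1)/14 = 18 - 9*1/14 = 18 - 9/14 = 243/14)
-87*(G(11, -18) - 17) = -87*(243/14 - 17) = -87*5/14 = -435/14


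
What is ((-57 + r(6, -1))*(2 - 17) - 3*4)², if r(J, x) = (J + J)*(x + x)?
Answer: 1447209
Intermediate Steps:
r(J, x) = 4*J*x (r(J, x) = (2*J)*(2*x) = 4*J*x)
((-57 + r(6, -1))*(2 - 17) - 3*4)² = ((-57 + 4*6*(-1))*(2 - 17) - 3*4)² = ((-57 - 24)*(-15) - 12)² = (-81*(-15) - 12)² = (1215 - 12)² = 1203² = 1447209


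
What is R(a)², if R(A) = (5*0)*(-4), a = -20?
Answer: 0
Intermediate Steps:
R(A) = 0 (R(A) = 0*(-4) = 0)
R(a)² = 0² = 0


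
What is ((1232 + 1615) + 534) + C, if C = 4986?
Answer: 8367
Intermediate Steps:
((1232 + 1615) + 534) + C = ((1232 + 1615) + 534) + 4986 = (2847 + 534) + 4986 = 3381 + 4986 = 8367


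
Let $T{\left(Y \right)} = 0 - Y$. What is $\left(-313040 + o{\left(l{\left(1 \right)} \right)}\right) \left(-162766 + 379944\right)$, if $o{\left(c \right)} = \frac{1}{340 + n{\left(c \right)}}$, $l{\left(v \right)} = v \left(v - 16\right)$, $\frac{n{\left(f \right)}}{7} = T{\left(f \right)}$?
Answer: $- \frac{30253503281222}{445} \approx -6.7985 \cdot 10^{10}$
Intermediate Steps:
$T{\left(Y \right)} = - Y$
$n{\left(f \right)} = - 7 f$ ($n{\left(f \right)} = 7 \left(- f\right) = - 7 f$)
$l{\left(v \right)} = v \left(-16 + v\right)$
$o{\left(c \right)} = \frac{1}{340 - 7 c}$
$\left(-313040 + o{\left(l{\left(1 \right)} \right)}\right) \left(-162766 + 379944\right) = \left(-313040 + \frac{1}{340 - 7 \cdot 1 \left(-16 + 1\right)}\right) \left(-162766 + 379944\right) = \left(-313040 + \frac{1}{340 - 7 \cdot 1 \left(-15\right)}\right) 217178 = \left(-313040 + \frac{1}{340 - -105}\right) 217178 = \left(-313040 + \frac{1}{340 + 105}\right) 217178 = \left(-313040 + \frac{1}{445}\right) 217178 = \left(- \frac{139302799}{445}\right) 217178 = - \frac{30253503281222}{445}$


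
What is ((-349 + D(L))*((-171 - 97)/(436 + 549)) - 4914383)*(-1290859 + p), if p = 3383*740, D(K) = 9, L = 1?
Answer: -1173898767766347/197 ≈ -5.9589e+12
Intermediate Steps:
p = 2503420
((-349 + D(L))*((-171 - 97)/(436 + 549)) - 4914383)*(-1290859 + p) = ((-349 + 9)*((-171 - 97)/(436 + 549)) - 4914383)*(-1290859 + 2503420) = (-(-91120)/985 - 4914383)*1212561 = (-340*(-268/985) - 4914383)*1212561 = (18224/197 - 4914383)*1212561 = -968115227/197*1212561 = -1173898767766347/197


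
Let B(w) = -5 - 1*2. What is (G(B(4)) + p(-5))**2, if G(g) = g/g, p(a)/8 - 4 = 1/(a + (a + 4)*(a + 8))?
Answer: 1024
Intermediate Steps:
B(w) = -7 (B(w) = -5 - 2 = -7)
p(a) = 32 + 8/(a + (4 + a)*(8 + a)) (p(a) = 32 + 8/(a + (a + 4)*(a + 8)) = 32 + 8/(a + (4 + a)*(8 + a)))
G(g) = 1
(G(B(4)) + p(-5))**2 = (1 + 8*(129 + 4*(-5)**2 + 52*(-5))/(32 + (-5)**2 + 13*(-5)))**2 = (1 + 8*(129 + 4*25 - 260)/(32 + 25 - 65))**2 = (1 + 8*(129 + 100 - 260)/(-8))**2 = (1 + 8*(-1/8)*(-31))**2 = (1 + 31)**2 = 32**2 = 1024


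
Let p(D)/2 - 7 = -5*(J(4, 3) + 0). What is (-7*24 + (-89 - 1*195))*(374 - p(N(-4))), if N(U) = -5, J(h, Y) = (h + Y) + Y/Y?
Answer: -198880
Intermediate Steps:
J(h, Y) = 1 + Y + h (J(h, Y) = (Y + h) + 1 = 1 + Y + h)
p(D) = -66 (p(D) = 14 + 2*(-5*((1 + 3 + 4) + 0)) = 14 + 2*(-5*(8 + 0)) = 14 + 2*(-5*8) = 14 + 2*(-40) = 14 - 80 = -66)
(-7*24 + (-89 - 1*195))*(374 - p(N(-4))) = (-7*24 + (-89 - 1*195))*(374 - 1*(-66)) = (-168 + (-89 - 195))*(374 + 66) = (-168 - 284)*440 = -452*440 = -198880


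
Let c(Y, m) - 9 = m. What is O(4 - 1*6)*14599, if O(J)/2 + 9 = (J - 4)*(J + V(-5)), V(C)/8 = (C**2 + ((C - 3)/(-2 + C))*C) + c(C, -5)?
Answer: -227831994/7 ≈ -3.2547e+7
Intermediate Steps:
c(Y, m) = 9 + m
V(C) = 32 + 8*C**2 + 8*C*(-3 + C)/(-2 + C) (V(C) = 8*((C**2 + ((C - 3)/(-2 + C))*C) + (9 - 5)) = 8*((C**2 + ((-3 + C)/(-2 + C))*C) + 4) = 8*((C**2 + C*(-3 + C)/(-2 + C)) + 4) = 8*(4 + C**2 + C*(-3 + C)/(-2 + C)) = 32 + 8*C**2 + 8*C*(-3 + C)/(-2 + C))
O(J) = -18 + 2*(-4 + J)*(1304/7 + J) (O(J) = -18 + 2*((J - 4)*(J + 8*(-8 - 5 + (-5)**3 - 1*(-5)**2)/(-2 - 5))) = -18 + 2*((-4 + J)*(J + 8*(-8 - 5 - 125 - 1*25)/(-7))) = -18 + 2*((-4 + J)*(J + 8*(-1/7)*(-8 - 5 - 125 - 25))) = -18 + 2*((-4 + J)*(J + 8*(-1/7)*(-163))) = -18 + 2*((-4 + J)*(J + 1304/7)) = -18 + 2*((-4 + J)*(1304/7 + J)) = -18 + 2*(-4 + J)*(1304/7 + J))
O(4 - 1*6)*14599 = (-10558/7 + 2*(4 - 1*6)**2 + 2552*(4 - 1*6)/7)*14599 = (-10558/7 + 2*(4 - 6)**2 + 2552*(4 - 6)/7)*14599 = (-10558/7 + 2*(-2)**2 + (2552/7)*(-2))*14599 = (-10558/7 + 2*4 - 5104/7)*14599 = (-10558/7 + 8 - 5104/7)*14599 = -15606/7*14599 = -227831994/7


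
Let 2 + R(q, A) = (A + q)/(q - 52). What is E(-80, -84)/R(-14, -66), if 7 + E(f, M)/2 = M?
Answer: 231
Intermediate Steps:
E(f, M) = -14 + 2*M
R(q, A) = -2 + (A + q)/(-52 + q) (R(q, A) = -2 + (A + q)/(q - 52) = -2 + (A + q)/(-52 + q))
E(-80, -84)/R(-14, -66) = (-14 + 2*(-84))/(((104 - 66 - 1*(-14))/(-52 - 14))) = (-14 - 168)/(((104 - 66 + 14)/(-66))) = -182/((-1/66*52)) = -182/(-26/33) = -182*(-33/26) = 231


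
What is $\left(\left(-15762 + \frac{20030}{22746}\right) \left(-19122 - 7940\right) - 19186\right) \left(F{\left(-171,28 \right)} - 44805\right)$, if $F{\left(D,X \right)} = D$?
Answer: $- \frac{72721365621002368}{3791} \approx -1.9183 \cdot 10^{13}$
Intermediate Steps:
$\left(\left(-15762 + \frac{20030}{22746}\right) \left(-19122 - 7940\right) - 19186\right) \left(F{\left(-171,28 \right)} - 44805\right) = \left(\left(-15762 + \frac{20030}{22746}\right) \left(-19122 - 7940\right) - 19186\right) \left(-171 - 44805\right) = \left(\left(-15762 + 20030 \cdot \frac{1}{22746}\right) \left(-27062\right) - 19186\right) \left(-44976\right) = \left(\left(-15762 + \frac{10015}{11373}\right) \left(-27062\right) - 19186\right) \left(-44976\right) = \left(\left(- \frac{179251211}{11373}\right) \left(-27062\right) - 19186\right) \left(-44976\right) = \left(\frac{4850896272082}{11373} - 19186\right) \left(-44976\right) = \frac{4850678069704}{11373} \left(-44976\right) = - \frac{72721365621002368}{3791}$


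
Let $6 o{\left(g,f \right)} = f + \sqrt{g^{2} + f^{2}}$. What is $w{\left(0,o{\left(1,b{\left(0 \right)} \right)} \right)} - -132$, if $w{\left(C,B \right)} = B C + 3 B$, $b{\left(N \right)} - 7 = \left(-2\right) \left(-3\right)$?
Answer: $\frac{277}{2} + \frac{\sqrt{170}}{2} \approx 145.02$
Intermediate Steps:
$b{\left(N \right)} = 13$ ($b{\left(N \right)} = 7 - -6 = 7 + 6 = 13$)
$o{\left(g,f \right)} = \frac{f}{6} + \frac{\sqrt{f^{2} + g^{2}}}{6}$ ($o{\left(g,f \right)} = \frac{f + \sqrt{g^{2} + f^{2}}}{6} = \frac{f + \sqrt{f^{2} + g^{2}}}{6} = \frac{f}{6} + \frac{\sqrt{f^{2} + g^{2}}}{6}$)
$w{\left(C,B \right)} = 3 B + B C$
$w{\left(0,o{\left(1,b{\left(0 \right)} \right)} \right)} - -132 = \left(\frac{1}{6} \cdot 13 + \frac{\sqrt{13^{2} + 1^{2}}}{6}\right) \left(3 + 0\right) - -132 = \left(\frac{13}{6} + \frac{\sqrt{169 + 1}}{6}\right) 3 + 132 = \left(\frac{13}{6} + \frac{\sqrt{170}}{6}\right) 3 + 132 = \left(\frac{13}{2} + \frac{\sqrt{170}}{2}\right) + 132 = \frac{277}{2} + \frac{\sqrt{170}}{2}$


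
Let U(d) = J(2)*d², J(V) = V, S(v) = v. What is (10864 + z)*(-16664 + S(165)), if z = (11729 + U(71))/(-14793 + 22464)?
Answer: -1375349297945/7671 ≈ -1.7929e+8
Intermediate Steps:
U(d) = 2*d²
z = 21811/7671 (z = (11729 + 2*71²)/(-14793 + 22464) = (11729 + 2*5041)/7671 = (11729 + 10082)*(1/7671) = 21811*(1/7671) = 21811/7671 ≈ 2.8433)
(10864 + z)*(-16664 + S(165)) = (10864 + 21811/7671)*(-16664 + 165) = (83359555/7671)*(-16499) = -1375349297945/7671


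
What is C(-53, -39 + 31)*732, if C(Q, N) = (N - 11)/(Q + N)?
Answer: 228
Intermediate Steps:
C(Q, N) = (-11 + N)/(N + Q)
C(-53, -39 + 31)*732 = ((-11 + (-39 + 31))/((-39 + 31) - 53))*732 = ((-11 - 8)/(-8 - 53))*732 = (-19/(-61))*732 = -1/61*(-19)*732 = (19/61)*732 = 228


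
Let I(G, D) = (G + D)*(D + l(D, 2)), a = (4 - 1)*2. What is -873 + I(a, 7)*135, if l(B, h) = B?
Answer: 23697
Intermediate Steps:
a = 6 (a = 3*2 = 6)
I(G, D) = 2*D*(D + G) (I(G, D) = (G + D)*(D + D) = (D + G)*(2*D) = 2*D*(D + G))
-873 + I(a, 7)*135 = -873 + (2*7*(7 + 6))*135 = -873 + (2*7*13)*135 = -873 + 182*135 = -873 + 24570 = 23697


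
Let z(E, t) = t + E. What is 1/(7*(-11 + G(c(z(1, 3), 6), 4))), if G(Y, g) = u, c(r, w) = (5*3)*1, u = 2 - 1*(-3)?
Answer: -1/42 ≈ -0.023810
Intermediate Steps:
u = 5 (u = 2 + 3 = 5)
z(E, t) = E + t
c(r, w) = 15 (c(r, w) = 15*1 = 15)
G(Y, g) = 5
1/(7*(-11 + G(c(z(1, 3), 6), 4))) = 1/(7*(-11 + 5)) = 1/(7*(-6)) = 1/(-42) = -1/42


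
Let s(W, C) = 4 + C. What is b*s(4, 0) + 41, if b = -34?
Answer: -95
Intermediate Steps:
b*s(4, 0) + 41 = -34*(4 + 0) + 41 = -34*4 + 41 = -136 + 41 = -95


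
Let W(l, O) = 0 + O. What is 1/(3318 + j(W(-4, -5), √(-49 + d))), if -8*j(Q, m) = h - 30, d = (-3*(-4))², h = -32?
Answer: 4/13303 ≈ 0.00030068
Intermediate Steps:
W(l, O) = O
d = 144 (d = 12² = 144)
j(Q, m) = 31/4 (j(Q, m) = -(-32 - 30)/8 = -⅛*(-62) = 31/4)
1/(3318 + j(W(-4, -5), √(-49 + d))) = 1/(3318 + 31/4) = 1/(13303/4) = 4/13303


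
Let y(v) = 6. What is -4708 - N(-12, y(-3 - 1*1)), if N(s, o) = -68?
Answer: -4640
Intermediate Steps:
-4708 - N(-12, y(-3 - 1*1)) = -4708 - 1*(-68) = -4708 + 68 = -4640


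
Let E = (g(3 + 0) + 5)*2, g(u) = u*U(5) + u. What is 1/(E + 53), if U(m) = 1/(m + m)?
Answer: 5/348 ≈ 0.014368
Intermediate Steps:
U(m) = 1/(2*m)
g(u) = 11*u/10 (g(u) = u*((½)/5) + u = u*((½)*(⅕)) + u = u*(⅒) + u = u/10 + u = 11*u/10)
E = 83/5 (E = (11*(3 + 0)/10 + 5)*2 = ((11/10)*3 + 5)*2 = (33/10 + 5)*2 = (83/10)*2 = 83/5 ≈ 16.600)
1/(E + 53) = 1/(83/5 + 53) = 1/(348/5) = 5/348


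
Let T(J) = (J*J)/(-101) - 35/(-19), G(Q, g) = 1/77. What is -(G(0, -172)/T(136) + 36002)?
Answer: -964401880987/26787453 ≈ -36002.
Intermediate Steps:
G(Q, g) = 1/77
T(J) = 35/19 - J²/101 (T(J) = J²*(-1/101) - 35*(-1/19) = -J²/101 + 35/19 = 35/19 - J²/101)
-(G(0, -172)/T(136) + 36002) = -(1/(77*(35/19 - 1/101*136²)) + 36002) = -(1/(77*(35/19 - 1/101*18496)) + 36002) = -(1/(77*(35/19 - 18496/101)) + 36002) = -(1/(77*(-347889/1919)) + 36002) = -((1/77)*(-1919/347889) + 36002) = -(-1919/26787453 + 36002) = -1*964401880987/26787453 = -964401880987/26787453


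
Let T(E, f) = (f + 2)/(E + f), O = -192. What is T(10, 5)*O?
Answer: -448/5 ≈ -89.600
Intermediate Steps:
T(E, f) = (2 + f)/(E + f)
T(10, 5)*O = ((2 + 5)/(10 + 5))*(-192) = (7/15)*(-192) = -448/5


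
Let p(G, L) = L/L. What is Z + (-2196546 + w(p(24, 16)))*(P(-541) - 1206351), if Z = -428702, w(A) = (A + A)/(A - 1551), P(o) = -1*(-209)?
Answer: 2053243117749392/775 ≈ 2.6493e+12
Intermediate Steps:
p(G, L) = 1
P(o) = 209
w(A) = 2*A/(-1551 + A) (w(A) = (2*A)/(-1551 + A) = 2*A/(-1551 + A))
Z + (-2196546 + w(p(24, 16)))*(P(-541) - 1206351) = -428702 + (-2196546 + 2*1/(-1551 + 1))*(209 - 1206351) = -428702 + (-2196546 + 2*1/(-1550))*(-1206142) = -428702 + (-2196546 + 2*1*(-1/1550))*(-1206142) = -428702 + (-2196546 - 1/775)*(-1206142) = -428702 - 1702323151/775*(-1206142) = -428702 + 2053243449993442/775 = 2053243117749392/775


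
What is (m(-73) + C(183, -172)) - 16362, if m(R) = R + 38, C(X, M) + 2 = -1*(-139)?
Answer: -16260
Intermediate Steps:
C(X, M) = 137 (C(X, M) = -2 - 1*(-139) = -2 + 139 = 137)
m(R) = 38 + R
(m(-73) + C(183, -172)) - 16362 = ((38 - 73) + 137) - 16362 = (-35 + 137) - 16362 = 102 - 16362 = -16260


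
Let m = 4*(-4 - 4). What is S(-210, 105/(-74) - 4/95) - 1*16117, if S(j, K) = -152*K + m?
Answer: -2946481/185 ≈ -15927.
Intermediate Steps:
m = -32 (m = 4*(-8) = -32)
S(j, K) = -32 - 152*K (S(j, K) = -152*K - 32 = -32 - 152*K)
S(-210, 105/(-74) - 4/95) - 1*16117 = (-32 - 152*(105/(-74) - 4/95)) - 1*16117 = (-32 - 152*(105*(-1/74) - 4*1/95)) - 16117 = (-32 - 152*(-105/74 - 4/95)) - 16117 = (-32 - 152*(-10271/7030)) - 16117 = (-32 + 41084/185) - 16117 = 35164/185 - 16117 = -2946481/185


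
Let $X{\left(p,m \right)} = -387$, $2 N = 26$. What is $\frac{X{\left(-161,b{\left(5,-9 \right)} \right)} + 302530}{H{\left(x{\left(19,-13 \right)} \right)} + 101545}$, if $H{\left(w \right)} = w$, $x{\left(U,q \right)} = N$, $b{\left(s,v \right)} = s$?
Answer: $\frac{302143}{101558} \approx 2.9751$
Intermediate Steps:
$N = 13$ ($N = \frac{1}{2} \cdot 26 = 13$)
$x{\left(U,q \right)} = 13$
$\frac{X{\left(-161,b{\left(5,-9 \right)} \right)} + 302530}{H{\left(x{\left(19,-13 \right)} \right)} + 101545} = \frac{-387 + 302530}{13 + 101545} = \frac{302143}{101558}$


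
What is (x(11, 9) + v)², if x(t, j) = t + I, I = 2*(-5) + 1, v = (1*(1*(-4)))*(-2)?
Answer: 100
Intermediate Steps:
v = 8 (v = (1*(-4))*(-2) = -4*(-2) = 8)
I = -9 (I = -10 + 1 = -9)
x(t, j) = -9 + t (x(t, j) = t - 9 = -9 + t)
(x(11, 9) + v)² = ((-9 + 11) + 8)² = (2 + 8)² = 10² = 100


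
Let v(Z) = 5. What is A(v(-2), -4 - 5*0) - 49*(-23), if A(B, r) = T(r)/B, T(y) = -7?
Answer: 5628/5 ≈ 1125.6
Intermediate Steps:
A(B, r) = -7/B
A(v(-2), -4 - 5*0) - 49*(-23) = -7/5 - 49*(-23) = -7*1/5 - 1*(-1127) = -7/5 + 1127 = 5628/5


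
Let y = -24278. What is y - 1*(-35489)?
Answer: 11211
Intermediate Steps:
y - 1*(-35489) = -24278 - 1*(-35489) = -24278 + 35489 = 11211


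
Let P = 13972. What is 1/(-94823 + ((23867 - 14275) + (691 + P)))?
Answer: -1/70568 ≈ -1.4171e-5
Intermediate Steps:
1/(-94823 + ((23867 - 14275) + (691 + P))) = 1/(-94823 + ((23867 - 14275) + (691 + 13972))) = 1/(-94823 + (9592 + 14663)) = 1/(-94823 + 24255) = 1/(-70568) = -1/70568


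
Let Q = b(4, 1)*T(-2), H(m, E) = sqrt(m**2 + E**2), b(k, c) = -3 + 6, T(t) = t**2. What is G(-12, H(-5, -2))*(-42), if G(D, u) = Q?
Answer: -504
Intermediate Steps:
b(k, c) = 3
H(m, E) = sqrt(E**2 + m**2)
Q = 12 (Q = 3*(-2)**2 = 3*4 = 12)
G(D, u) = 12
G(-12, H(-5, -2))*(-42) = 12*(-42) = -504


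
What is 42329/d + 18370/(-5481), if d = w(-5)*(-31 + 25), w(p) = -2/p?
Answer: -386748895/21924 ≈ -17640.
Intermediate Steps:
d = -12/5 (d = (-2/(-5))*(-31 + 25) = -2*(-1/5)*(-6) = (2/5)*(-6) = -12/5 ≈ -2.4000)
42329/d + 18370/(-5481) = 42329/(-12/5) + 18370/(-5481) = 42329*(-5/12) + 18370*(-1/5481) = -211645/12 - 18370/5481 = -386748895/21924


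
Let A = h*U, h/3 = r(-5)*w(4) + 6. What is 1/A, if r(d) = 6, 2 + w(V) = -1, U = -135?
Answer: 1/4860 ≈ 0.00020576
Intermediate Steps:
w(V) = -3 (w(V) = -2 - 1 = -3)
h = -36 (h = 3*(6*(-3) + 6) = 3*(-18 + 6) = 3*(-12) = -36)
A = 4860 (A = -36*(-135) = 4860)
1/A = 1/4860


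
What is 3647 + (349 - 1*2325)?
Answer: 1671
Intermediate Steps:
3647 + (349 - 1*2325) = 3647 + (349 - 2325) = 3647 - 1976 = 1671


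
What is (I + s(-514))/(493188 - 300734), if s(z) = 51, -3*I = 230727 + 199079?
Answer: -429653/577362 ≈ -0.74417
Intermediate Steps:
I = -429806/3 (I = -(230727 + 199079)/3 = -1/3*429806 = -429806/3 ≈ -1.4327e+5)
(I + s(-514))/(493188 - 300734) = (-429806/3 + 51)/(493188 - 300734) = -429653/3/192454 = -429653/3*1/192454 = -429653/577362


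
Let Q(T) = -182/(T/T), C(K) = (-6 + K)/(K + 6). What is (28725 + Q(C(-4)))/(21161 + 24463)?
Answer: 28543/45624 ≈ 0.62561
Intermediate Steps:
C(K) = (-6 + K)/(6 + K)
Q(T) = -182 (Q(T) = -182/1 = -182*1 = -182)
(28725 + Q(C(-4)))/(21161 + 24463) = (28725 - 182)/(21161 + 24463) = 28543/45624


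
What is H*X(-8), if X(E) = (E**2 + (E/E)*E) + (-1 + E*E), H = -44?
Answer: -5236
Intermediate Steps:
X(E) = -1 + E + 2*E**2 (X(E) = (E**2 + 1*E) + (-1 + E**2) = (E**2 + E) + (-1 + E**2) = (E + E**2) + (-1 + E**2) = -1 + E + 2*E**2)
H*X(-8) = -44*(-1 - 8 + 2*(-8)**2) = -44*(-1 - 8 + 2*64) = -44*(-1 - 8 + 128) = -44*119 = -5236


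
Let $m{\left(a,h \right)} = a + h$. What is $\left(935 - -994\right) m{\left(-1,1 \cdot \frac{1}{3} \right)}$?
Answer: $-1286$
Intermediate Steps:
$\left(935 - -994\right) m{\left(-1,1 \cdot \frac{1}{3} \right)} = \left(935 - -994\right) \left(-1 + 1 \cdot \frac{1}{3}\right) = \left(935 + 994\right) \left(-1 + 1 \cdot \frac{1}{3}\right) = 1929 \left(-1 + \frac{1}{3}\right) = 1929 \left(- \frac{2}{3}\right) = -1286$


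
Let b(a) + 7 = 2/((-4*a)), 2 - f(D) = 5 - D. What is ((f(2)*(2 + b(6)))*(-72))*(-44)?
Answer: 16104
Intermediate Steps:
f(D) = -3 + D (f(D) = 2 - (5 - D) = 2 + (-5 + D) = -3 + D)
b(a) = -7 - 1/(2*a) (b(a) = -7 + 2/((-4*a)) = -7 + 2*(-1/(4*a)) = -7 - 1/(2*a))
((f(2)*(2 + b(6)))*(-72))*(-44) = (((-3 + 2)*(2 + (-7 - 1/2/6)))*(-72))*(-44) = (-(2 + (-7 - 1/2*1/6))*(-72))*(-44) = (-(2 + (-7 - 1/12))*(-72))*(-44) = (-(2 - 85/12)*(-72))*(-44) = (-1*(-61/12)*(-72))*(-44) = ((61/12)*(-72))*(-44) = -366*(-44) = 16104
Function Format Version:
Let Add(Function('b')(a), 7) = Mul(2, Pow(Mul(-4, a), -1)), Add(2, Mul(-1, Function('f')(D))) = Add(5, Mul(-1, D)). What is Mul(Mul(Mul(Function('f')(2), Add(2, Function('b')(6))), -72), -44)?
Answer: 16104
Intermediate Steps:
Function('f')(D) = Add(-3, D) (Function('f')(D) = Add(2, Mul(-1, Add(5, Mul(-1, D)))) = Add(2, Add(-5, D)) = Add(-3, D))
Function('b')(a) = Add(-7, Mul(Rational(-1, 2), Pow(a, -1))) (Function('b')(a) = Add(-7, Mul(2, Pow(Mul(-4, a), -1))) = Add(-7, Mul(2, Mul(Rational(-1, 4), Pow(a, -1)))) = Add(-7, Mul(Rational(-1, 2), Pow(a, -1))))
Mul(Mul(Mul(Function('f')(2), Add(2, Function('b')(6))), -72), -44) = Mul(Mul(Mul(Add(-3, 2), Add(2, Add(-7, Mul(Rational(-1, 2), Pow(6, -1))))), -72), -44) = Mul(Mul(Mul(-1, Add(2, Add(-7, Mul(Rational(-1, 2), Rational(1, 6))))), -72), -44) = Mul(Mul(Mul(-1, Add(2, Add(-7, Rational(-1, 12)))), -72), -44) = Mul(Mul(Mul(-1, Add(2, Rational(-85, 12))), -72), -44) = Mul(Mul(Mul(-1, Rational(-61, 12)), -72), -44) = Mul(Mul(Rational(61, 12), -72), -44) = Mul(-366, -44) = 16104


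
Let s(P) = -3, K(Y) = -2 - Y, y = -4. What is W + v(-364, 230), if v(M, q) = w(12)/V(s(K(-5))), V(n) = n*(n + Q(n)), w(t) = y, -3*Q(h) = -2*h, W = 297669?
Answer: 4465031/15 ≈ 2.9767e+5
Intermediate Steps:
Q(h) = 2*h/3 (Q(h) = -(-2)*h/3 = 2*h/3)
w(t) = -4
V(n) = 5*n²/3 (V(n) = n*(n + 2*n/3) = n*(5*n/3) = 5*n²/3)
v(M, q) = -4/15 (v(M, q) = -4/((5/3)*(-3)²) = -4/((5/3)*9) = -4/15)
W + v(-364, 230) = 297669 - 4/15 = 4465031/15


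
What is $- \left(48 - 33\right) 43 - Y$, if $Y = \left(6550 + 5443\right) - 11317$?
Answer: $-1321$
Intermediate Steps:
$Y = 676$ ($Y = 11993 - 11317 = 676$)
$- \left(48 - 33\right) 43 - Y = - \left(48 - 33\right) 43 - 676 = - 15 \cdot 43 - 676 = \left(-1\right) 645 - 676 = -645 - 676 = -1321$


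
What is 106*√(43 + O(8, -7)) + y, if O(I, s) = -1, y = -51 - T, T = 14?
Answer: -65 + 106*√42 ≈ 621.96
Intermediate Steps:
y = -65 (y = -51 - 1*14 = -51 - 14 = -65)
106*√(43 + O(8, -7)) + y = 106*√(43 - 1) - 65 = 106*√42 - 65 = -65 + 106*√42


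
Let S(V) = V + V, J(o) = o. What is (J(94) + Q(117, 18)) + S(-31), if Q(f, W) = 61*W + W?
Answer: 1148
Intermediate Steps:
Q(f, W) = 62*W
S(V) = 2*V
(J(94) + Q(117, 18)) + S(-31) = (94 + 62*18) + 2*(-31) = (94 + 1116) - 62 = 1210 - 62 = 1148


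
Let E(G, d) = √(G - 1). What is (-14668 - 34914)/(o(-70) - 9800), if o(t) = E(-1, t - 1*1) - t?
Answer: 241216430/47336451 + 24791*I*√2/47336451 ≈ 5.0958 + 0.00074065*I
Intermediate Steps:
E(G, d) = √(-1 + G)
o(t) = -t + I*√2 (o(t) = √(-1 - 1) - t = √(-2) - t = I*√2 - t = -t + I*√2)
(-14668 - 34914)/(o(-70) - 9800) = (-14668 - 34914)/((-1*(-70) + I*√2) - 9800) = -49582/((70 + I*√2) - 9800) = -49582/(-9730 + I*√2)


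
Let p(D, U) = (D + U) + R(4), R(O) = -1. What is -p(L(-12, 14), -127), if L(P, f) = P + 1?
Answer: 139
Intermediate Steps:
L(P, f) = 1 + P
p(D, U) = -1 + D + U (p(D, U) = (D + U) - 1 = -1 + D + U)
-p(L(-12, 14), -127) = -(-1 + (1 - 12) - 127) = -(-1 - 11 - 127) = -1*(-139) = 139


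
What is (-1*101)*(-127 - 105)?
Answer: 23432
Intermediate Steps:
(-1*101)*(-127 - 105) = -101*(-232) = 23432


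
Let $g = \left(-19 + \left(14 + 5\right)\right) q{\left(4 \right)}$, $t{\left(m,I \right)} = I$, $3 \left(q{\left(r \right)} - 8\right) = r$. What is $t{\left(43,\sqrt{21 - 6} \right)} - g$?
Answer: $\sqrt{15} \approx 3.873$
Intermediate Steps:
$q{\left(r \right)} = 8 + \frac{r}{3}$
$g = 0$ ($g = \left(-19 + \left(14 + 5\right)\right) \left(8 + \frac{1}{3} \cdot 4\right) = \left(-19 + 19\right) \left(8 + \frac{4}{3}\right) = 0 \cdot \frac{28}{3} = 0$)
$t{\left(43,\sqrt{21 - 6} \right)} - g = \sqrt{21 - 6} - 0 = \sqrt{15} + 0 = \sqrt{15}$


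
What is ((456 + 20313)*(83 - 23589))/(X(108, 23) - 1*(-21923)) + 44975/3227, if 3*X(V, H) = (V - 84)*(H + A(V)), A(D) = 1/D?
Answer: -6072742006283/275166751 ≈ -22069.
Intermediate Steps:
X(V, H) = (-84 + V)*(H + 1/V)/3 (X(V, H) = ((V - 84)*(H + 1/V))/3 = ((-84 + V)*(H + 1/V))/3 = (-84 + V)*(H + 1/V)/3)
((456 + 20313)*(83 - 23589))/(X(108, 23) - 1*(-21923)) + 44975/3227 = ((456 + 20313)*(83 - 23589))/((1/3)*(-84 + 108*(1 - 84*23 + 23*108))/108 - 1*(-21923)) + 44975/3227 = (20769*(-23506))/((1/3)*(1/108)*(-84 + 108*(1 - 1932 + 2484)) + 21923) + 44975*(1/3227) = -488196114/((1/3)*(1/108)*(-84 + 108*553) + 21923) + 6425/461 = -488196114/((1/3)*(1/108)*(-84 + 59724) + 21923) + 6425/461 = -488196114/((1/3)*(1/108)*59640 + 21923) + 6425/461 = -488196114/(4970/27 + 21923) + 6425/461 = -488196114/596891/27 + 6425/461 = -488196114*27/596891 + 6425/461 = -13181295078/596891 + 6425/461 = -6072742006283/275166751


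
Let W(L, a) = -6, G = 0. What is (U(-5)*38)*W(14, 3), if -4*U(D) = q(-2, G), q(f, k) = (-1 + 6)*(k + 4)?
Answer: 1140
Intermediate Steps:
q(f, k) = 20 + 5*k (q(f, k) = 5*(4 + k) = 20 + 5*k)
U(D) = -5 (U(D) = -(20 + 5*0)/4 = -(20 + 0)/4 = -¼*20 = -5)
(U(-5)*38)*W(14, 3) = -5*38*(-6) = -190*(-6) = 1140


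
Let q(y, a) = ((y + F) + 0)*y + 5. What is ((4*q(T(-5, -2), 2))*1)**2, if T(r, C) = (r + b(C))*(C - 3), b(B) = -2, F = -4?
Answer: 19009600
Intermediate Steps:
T(r, C) = (-3 + C)*(-2 + r) (T(r, C) = (r - 2)*(C - 3) = (-2 + r)*(-3 + C) = (-3 + C)*(-2 + r))
q(y, a) = 5 + y*(-4 + y) (q(y, a) = ((y - 4) + 0)*y + 5 = ((-4 + y) + 0)*y + 5 = (-4 + y)*y + 5 = y*(-4 + y) + 5 = 5 + y*(-4 + y))
((4*q(T(-5, -2), 2))*1)**2 = ((4*(5 + (6 - 3*(-5) - 2*(-2) - 2*(-5))**2 - 4*(6 - 3*(-5) - 2*(-2) - 2*(-5))))*1)**2 = ((4*(5 + (6 + 15 + 4 + 10)**2 - 4*(6 + 15 + 4 + 10)))*1)**2 = ((4*(5 + 35**2 - 4*35))*1)**2 = ((4*(5 + 1225 - 140))*1)**2 = ((4*1090)*1)**2 = (4360*1)**2 = 4360**2 = 19009600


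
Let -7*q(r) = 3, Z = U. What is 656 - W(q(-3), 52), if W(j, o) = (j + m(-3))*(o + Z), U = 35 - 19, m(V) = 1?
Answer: 4320/7 ≈ 617.14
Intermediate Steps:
U = 16
Z = 16
q(r) = -3/7 (q(r) = -⅐*3 = -3/7)
W(j, o) = (1 + j)*(16 + o) (W(j, o) = (j + 1)*(o + 16) = (1 + j)*(16 + o))
656 - W(q(-3), 52) = 656 - (16 + 52 + 16*(-3/7) - 3/7*52) = 656 - (16 + 52 - 48/7 - 156/7) = 656 - 1*272/7 = 656 - 272/7 = 4320/7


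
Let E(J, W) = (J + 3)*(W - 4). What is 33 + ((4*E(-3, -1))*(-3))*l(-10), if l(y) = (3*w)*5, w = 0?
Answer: 33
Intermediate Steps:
E(J, W) = (-4 + W)*(3 + J) (E(J, W) = (3 + J)*(-4 + W) = (-4 + W)*(3 + J))
l(y) = 0 (l(y) = (3*0)*5 = 0*5 = 0)
33 + ((4*E(-3, -1))*(-3))*l(-10) = 33 + ((4*(-12 - 4*(-3) + 3*(-1) - 3*(-1)))*(-3))*0 = 33 + ((4*(-12 + 12 - 3 + 3))*(-3))*0 = 33 + ((4*0)*(-3))*0 = 33 + (0*(-3))*0 = 33 + 0*0 = 33 + 0 = 33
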